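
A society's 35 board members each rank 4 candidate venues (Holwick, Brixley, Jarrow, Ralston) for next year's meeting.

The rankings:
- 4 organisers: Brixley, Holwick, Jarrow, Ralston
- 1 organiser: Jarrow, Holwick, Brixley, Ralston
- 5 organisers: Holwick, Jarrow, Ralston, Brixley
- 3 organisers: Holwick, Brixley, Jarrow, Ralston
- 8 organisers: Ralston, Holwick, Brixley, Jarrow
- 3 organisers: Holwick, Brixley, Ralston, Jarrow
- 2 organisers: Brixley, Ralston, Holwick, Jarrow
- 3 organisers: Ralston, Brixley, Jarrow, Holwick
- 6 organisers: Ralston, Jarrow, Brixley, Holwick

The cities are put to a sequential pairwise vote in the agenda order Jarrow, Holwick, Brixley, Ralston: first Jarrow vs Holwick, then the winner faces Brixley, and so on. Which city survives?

Round 1: Jarrow vs Holwick — 10–25, Holwick advances.
Round 2: Holwick vs Brixley — 20–15, Holwick advances.
Round 3: Holwick vs Ralston — 16–19, Ralston advances.
Ralston survives the agenda.

Ralston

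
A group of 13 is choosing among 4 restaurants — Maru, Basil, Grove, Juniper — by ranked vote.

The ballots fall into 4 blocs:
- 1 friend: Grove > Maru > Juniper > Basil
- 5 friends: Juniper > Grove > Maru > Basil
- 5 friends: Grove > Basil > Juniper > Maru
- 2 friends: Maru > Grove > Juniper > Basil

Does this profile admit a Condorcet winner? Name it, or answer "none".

Pairwise majorities:
Maru vs Basil: Maru preferred on 1+5+2 = 8 ballots; Maru wins 8–5.
Maru vs Grove: Grove, 11–2.
Maru vs Juniper: Maru preferred on 1+2 = 3 ballots; Juniper wins 10–3.
Basil–Grove: Grove 13–0.
Basil vs Juniper: Juniper wins 8–5.
Grove vs Juniper: Grove, 8–5.
Only Grove has no losses; Grove is the Condorcet winner.

Grove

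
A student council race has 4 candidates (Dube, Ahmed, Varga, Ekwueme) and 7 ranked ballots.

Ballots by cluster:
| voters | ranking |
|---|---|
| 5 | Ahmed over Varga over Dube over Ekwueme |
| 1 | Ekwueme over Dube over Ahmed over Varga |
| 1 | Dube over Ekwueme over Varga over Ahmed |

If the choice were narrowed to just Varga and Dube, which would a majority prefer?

Varga

Ballots ranking Varga above Dube: 5.
Ballots ranking Dube above Varga: 7 − 5 = 2.
Varga wins the head-to-head 5–2.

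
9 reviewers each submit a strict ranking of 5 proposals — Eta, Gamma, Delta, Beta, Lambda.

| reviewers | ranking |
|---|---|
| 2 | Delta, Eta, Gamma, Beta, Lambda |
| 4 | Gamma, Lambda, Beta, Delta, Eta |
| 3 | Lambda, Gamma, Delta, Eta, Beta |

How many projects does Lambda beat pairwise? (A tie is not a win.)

3

Lambda against each rival (9 reviewers):
Lambda vs Eta: Lambda wins 7–2.
Lambda vs Gamma: Lambda is ranked higher on 3 ballots, Gamma on 6. Gamma wins 6–3.
Lambda vs Delta: Lambda wins 7–2.
Lambda vs Beta: Lambda, 7–2.
Lambda beats Eta, Delta, Beta; loses to Gamma — 3 pairwise wins.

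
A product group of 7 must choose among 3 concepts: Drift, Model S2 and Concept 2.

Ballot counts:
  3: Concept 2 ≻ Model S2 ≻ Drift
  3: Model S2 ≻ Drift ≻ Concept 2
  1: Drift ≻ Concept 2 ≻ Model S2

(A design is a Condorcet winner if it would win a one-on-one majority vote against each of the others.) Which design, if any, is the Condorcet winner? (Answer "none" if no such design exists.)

Pairwise majorities:
Drift vs Model S2: Model S2 wins 6–1.
Drift vs Concept 2: 4 to 3, Drift.
Model S2–Concept 2: Concept 2 4–3.
Each design drops at least one matchup (Drift loses to Model S2; Model S2 loses to Concept 2; Concept 2 loses to Drift); the cycle Drift → Concept 2 → Model S2 → Drift rules out a Condorcet winner.

none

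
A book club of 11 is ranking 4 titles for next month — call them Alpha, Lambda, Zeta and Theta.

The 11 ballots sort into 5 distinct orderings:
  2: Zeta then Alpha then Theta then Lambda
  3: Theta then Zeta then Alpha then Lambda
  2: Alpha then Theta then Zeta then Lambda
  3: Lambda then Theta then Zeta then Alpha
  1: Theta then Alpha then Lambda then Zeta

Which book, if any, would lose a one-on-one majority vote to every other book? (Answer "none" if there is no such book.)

Pairwise majorities:
Alpha–Lambda: Alpha 8–3.
Alpha vs Zeta: Zeta wins 8–3.
Alpha vs Theta: Alpha preferred on 2+2 = 4 ballots; Theta wins 7–4.
Lambda vs Zeta: Lambda preferred on 3+1 = 4 ballots; Zeta wins 7–4.
Lambda vs Theta: Lambda preferred on 3 ballots; Theta wins 8–3.
Zeta vs Theta: 2 to 9, Theta.
Lambda loses to every other book — it is the Condorcet loser.

Lambda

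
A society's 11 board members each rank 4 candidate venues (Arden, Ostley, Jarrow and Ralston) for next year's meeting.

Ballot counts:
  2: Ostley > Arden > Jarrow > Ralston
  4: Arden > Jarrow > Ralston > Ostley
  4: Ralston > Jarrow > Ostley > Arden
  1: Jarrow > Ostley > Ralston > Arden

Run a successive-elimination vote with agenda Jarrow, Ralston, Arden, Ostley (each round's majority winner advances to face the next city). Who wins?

Round 1: Jarrow vs Ralston — 7–4, Jarrow advances.
Round 2: Jarrow vs Arden — 5–6, Arden advances.
Round 3: Arden vs Ostley — 4–7, Ostley advances.
Ostley survives the agenda.

Ostley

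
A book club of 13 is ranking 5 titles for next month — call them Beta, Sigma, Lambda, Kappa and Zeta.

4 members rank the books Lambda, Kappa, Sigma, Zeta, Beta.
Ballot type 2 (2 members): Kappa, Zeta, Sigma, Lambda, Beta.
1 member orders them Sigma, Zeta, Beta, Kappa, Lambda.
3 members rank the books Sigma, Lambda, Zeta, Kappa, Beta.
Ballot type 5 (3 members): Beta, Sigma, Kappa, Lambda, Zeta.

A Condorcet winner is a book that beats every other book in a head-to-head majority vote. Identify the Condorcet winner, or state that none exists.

Sigma

Pairwise majorities:
Beta vs Sigma: Sigma, 10–3.
Beta vs Lambda: Lambda wins 9–4.
Beta–Kappa: Kappa 9–4.
Beta vs Zeta: Zeta wins 10–3.
Sigma vs Lambda: Sigma wins 9–4.
Sigma–Kappa: Sigma 7–6.
Sigma vs Zeta: Sigma, 11–2.
Lambda–Kappa: Lambda 7–6.
Lambda vs Zeta: 4+3+3 = 10 for Lambda, 3 for Zeta — Lambda by 10–3.
Kappa vs Zeta: 4+2+3 = 9 for Kappa, 4 for Zeta — Kappa by 9–4.
Sigma beats each of Beta, Lambda, Kappa, Zeta — Sigma is the Condorcet winner.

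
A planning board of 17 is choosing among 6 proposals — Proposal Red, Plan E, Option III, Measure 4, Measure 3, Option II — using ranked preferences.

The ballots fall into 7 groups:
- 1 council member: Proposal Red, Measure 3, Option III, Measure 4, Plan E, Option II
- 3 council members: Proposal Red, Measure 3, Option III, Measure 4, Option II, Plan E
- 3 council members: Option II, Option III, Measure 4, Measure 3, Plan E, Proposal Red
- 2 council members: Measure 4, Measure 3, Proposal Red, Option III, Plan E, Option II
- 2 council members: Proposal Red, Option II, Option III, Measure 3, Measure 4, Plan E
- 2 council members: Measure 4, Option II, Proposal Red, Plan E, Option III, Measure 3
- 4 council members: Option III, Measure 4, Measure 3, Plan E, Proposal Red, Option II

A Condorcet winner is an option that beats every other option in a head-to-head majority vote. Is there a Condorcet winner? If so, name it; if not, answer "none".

none

Pairwise majorities:
Proposal Red vs Plan E: Proposal Red wins 10–7.
Proposal Red vs Option III: Proposal Red wins 10–7.
Proposal Red vs Measure 4: Measure 4 wins 11–6.
Proposal Red vs Measure 3: Measure 3 wins 9–8.
Proposal Red vs Option II: Proposal Red wins 12–5.
Plan E vs Option III: Option III, 15–2.
Plan E–Measure 4: Measure 4 17–0.
Plan E–Measure 3: Measure 3 15–2.
Plan E vs Option II: Option II wins 10–7.
Option III vs Measure 4: Option III, 13–4.
Option III–Measure 3: Option III 11–6.
Option III vs Option II: Option III wins 10–7.
Measure 4 vs Measure 3: Measure 4 wins 11–6.
Measure 4 vs Option II: Measure 4 wins 12–5.
Measure 3 vs Option II: Measure 3 wins 10–7.
No option is unbeaten: Proposal Red loses to Measure 4; Plan E loses to Proposal Red; Option III loses to Proposal Red; Measure 4 loses to Option III; Measure 3 loses to Option III; Option II loses to Proposal Red. In particular Proposal Red > Option III > Measure 4 > Proposal Red is a majority cycle — no Condorcet winner exists.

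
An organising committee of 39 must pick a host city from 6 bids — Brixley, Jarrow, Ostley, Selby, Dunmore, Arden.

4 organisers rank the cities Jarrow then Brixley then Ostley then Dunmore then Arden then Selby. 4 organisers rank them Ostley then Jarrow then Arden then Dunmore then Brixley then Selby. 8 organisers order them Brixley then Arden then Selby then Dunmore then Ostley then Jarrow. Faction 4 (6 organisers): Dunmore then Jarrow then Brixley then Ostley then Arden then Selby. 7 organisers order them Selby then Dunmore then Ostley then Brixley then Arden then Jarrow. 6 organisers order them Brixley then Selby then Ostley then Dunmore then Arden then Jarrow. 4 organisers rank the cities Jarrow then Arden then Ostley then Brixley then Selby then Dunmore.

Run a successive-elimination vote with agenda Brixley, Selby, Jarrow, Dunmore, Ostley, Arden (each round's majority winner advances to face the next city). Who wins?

Brixley

Round 1: Brixley vs Selby — 32–7, Brixley advances.
Round 2: Brixley vs Jarrow — 21–18, Brixley advances.
Round 3: Brixley vs Dunmore — 22–17, Brixley advances.
Round 4: Brixley vs Ostley — 24–15, Brixley advances.
Round 5: Brixley vs Arden — 31–8, Brixley advances.
Brixley survives the agenda.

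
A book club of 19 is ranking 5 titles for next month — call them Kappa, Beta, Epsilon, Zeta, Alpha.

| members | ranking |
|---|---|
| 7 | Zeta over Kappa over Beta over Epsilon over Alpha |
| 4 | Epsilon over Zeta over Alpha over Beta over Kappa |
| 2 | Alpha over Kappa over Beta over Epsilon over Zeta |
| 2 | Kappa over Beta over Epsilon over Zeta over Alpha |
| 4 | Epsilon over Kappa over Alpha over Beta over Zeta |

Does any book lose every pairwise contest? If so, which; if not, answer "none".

Pairwise majorities:
Kappa vs Beta: Kappa preferred on 7+2+2+4 = 15 ballots; Kappa wins 15–4.
Kappa–Epsilon: Kappa 11–8.
Kappa vs Zeta: 8 to 11, Zeta.
Kappa vs Alpha: 7+2+4 = 13 for Kappa, 6 for Alpha — Kappa by 13–6.
Beta vs Epsilon: Beta, 11–8.
Beta vs Zeta: Zeta, 11–8.
Beta vs Alpha: Alpha, 10–9.
Epsilon vs Zeta: Epsilon is ranked higher on 4+2+2+4 = 12 ballots, Zeta on 7. Epsilon wins 12–7.
Epsilon vs Alpha: Epsilon preferred on 7+4+2+4 = 17 ballots; Epsilon wins 17–2.
Zeta–Alpha: Zeta 13–6.
No book is winless: Kappa beats Beta; Beta beats Epsilon; Epsilon beats Zeta; Zeta beats Kappa; Alpha beats Beta. There is no Condorcet loser.

none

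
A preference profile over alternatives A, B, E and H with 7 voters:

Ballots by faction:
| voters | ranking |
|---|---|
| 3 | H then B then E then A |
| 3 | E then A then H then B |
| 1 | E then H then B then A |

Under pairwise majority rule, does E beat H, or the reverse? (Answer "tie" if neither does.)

Ballots ranking E above H: 3 + 1 = 4.
Ballots ranking H above E: 7 − 4 = 3.
E wins the head-to-head 4–3.

E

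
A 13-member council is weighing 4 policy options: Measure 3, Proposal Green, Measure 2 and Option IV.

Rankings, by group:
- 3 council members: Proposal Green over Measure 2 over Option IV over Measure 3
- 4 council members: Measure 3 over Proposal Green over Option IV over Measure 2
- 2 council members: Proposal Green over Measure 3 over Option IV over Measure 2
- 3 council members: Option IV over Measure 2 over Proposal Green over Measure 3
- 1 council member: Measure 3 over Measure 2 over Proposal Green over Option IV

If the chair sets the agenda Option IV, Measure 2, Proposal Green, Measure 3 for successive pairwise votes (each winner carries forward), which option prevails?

Proposal Green

Round 1: Option IV vs Measure 2 — 9–4, Option IV advances.
Round 2: Option IV vs Proposal Green — 3–10, Proposal Green advances.
Round 3: Proposal Green vs Measure 3 — 8–5, Proposal Green advances.
The agenda winner is Proposal Green.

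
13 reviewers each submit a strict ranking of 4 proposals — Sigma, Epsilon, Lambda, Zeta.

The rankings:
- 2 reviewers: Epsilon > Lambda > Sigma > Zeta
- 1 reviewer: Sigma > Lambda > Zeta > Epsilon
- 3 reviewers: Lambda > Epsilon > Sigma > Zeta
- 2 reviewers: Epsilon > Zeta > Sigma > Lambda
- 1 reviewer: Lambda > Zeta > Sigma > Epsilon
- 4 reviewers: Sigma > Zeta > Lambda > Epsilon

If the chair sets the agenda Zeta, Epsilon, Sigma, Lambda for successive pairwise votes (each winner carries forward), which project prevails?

Lambda

Round 1: Zeta vs Epsilon — 6–7, Epsilon advances.
Round 2: Epsilon vs Sigma — 7–6, Epsilon advances.
Round 3: Epsilon vs Lambda — 4–9, Lambda advances.
Lambda survives the agenda.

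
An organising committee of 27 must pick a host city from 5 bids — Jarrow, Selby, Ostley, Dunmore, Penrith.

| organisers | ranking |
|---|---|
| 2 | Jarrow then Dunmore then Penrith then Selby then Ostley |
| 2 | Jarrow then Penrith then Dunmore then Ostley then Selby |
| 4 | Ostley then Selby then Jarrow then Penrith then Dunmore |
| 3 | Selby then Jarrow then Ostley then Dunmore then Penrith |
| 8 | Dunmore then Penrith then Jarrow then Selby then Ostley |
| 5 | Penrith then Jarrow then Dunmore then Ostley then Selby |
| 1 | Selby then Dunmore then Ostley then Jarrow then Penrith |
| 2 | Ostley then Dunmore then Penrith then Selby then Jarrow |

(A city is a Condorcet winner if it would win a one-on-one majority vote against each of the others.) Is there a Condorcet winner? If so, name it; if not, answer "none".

Pairwise majorities:
Jarrow vs Selby: 2+2+8+5 = 17 for Jarrow, 10 for Selby — Jarrow by 17–10.
Jarrow–Ostley: Jarrow 20–7.
Jarrow vs Dunmore: 2+2+4+3+5 = 16 for Jarrow, 11 for Dunmore — Jarrow by 16–11.
Jarrow vs Penrith: Jarrow is ranked higher on 2+2+4+3+1 = 12 ballots, Penrith on 15. Penrith wins 15–12.
Selby vs Ostley: Selby preferred on 2+3+8+1 = 14 ballots; Selby wins 14–13.
Selby vs Dunmore: 8 to 19, Dunmore.
Selby vs Penrith: 4+3+1 = 8 for Selby, 19 for Penrith — Penrith by 19–8.
Ostley vs Dunmore: Ostley preferred on 4+3+2 = 9 ballots; Dunmore wins 18–9.
Ostley vs Penrith: Ostley preferred on 4+3+1+2 = 10 ballots; Penrith wins 17–10.
Dunmore vs Penrith: Dunmore is ranked higher on 2+3+8+1+2 = 16 ballots, Penrith on 11. Dunmore wins 16–11.
No city is unbeaten: Jarrow loses to Penrith; Selby loses to Jarrow; Ostley loses to Jarrow; Dunmore loses to Jarrow; Penrith loses to Dunmore. In particular Jarrow beats Dunmore beats Penrith beats Jarrow is a majority cycle — no Condorcet winner exists.

none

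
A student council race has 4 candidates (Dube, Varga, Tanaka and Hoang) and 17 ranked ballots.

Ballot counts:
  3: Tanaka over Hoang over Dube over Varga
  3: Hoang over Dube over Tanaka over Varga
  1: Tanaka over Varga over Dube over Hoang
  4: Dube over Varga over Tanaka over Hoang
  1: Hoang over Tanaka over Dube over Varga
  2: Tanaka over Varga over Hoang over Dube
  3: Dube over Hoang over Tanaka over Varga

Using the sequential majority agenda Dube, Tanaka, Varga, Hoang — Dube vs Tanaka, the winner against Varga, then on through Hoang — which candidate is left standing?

Round 1: Dube vs Tanaka — 10–7, Dube advances.
Round 2: Dube vs Varga — 14–3, Dube advances.
Round 3: Dube vs Hoang — 8–9, Hoang advances.
Hoang survives the agenda.

Hoang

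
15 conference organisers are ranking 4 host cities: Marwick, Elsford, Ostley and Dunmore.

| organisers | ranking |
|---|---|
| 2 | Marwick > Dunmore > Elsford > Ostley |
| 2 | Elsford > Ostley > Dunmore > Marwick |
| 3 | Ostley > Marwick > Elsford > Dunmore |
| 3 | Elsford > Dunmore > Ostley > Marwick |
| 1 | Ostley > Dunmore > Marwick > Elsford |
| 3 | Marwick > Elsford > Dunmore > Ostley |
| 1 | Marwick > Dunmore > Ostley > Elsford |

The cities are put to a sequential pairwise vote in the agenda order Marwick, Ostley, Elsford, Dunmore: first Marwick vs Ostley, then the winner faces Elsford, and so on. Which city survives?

Elsford

Round 1: Marwick vs Ostley — 6–9, Ostley advances.
Round 2: Ostley vs Elsford — 5–10, Elsford advances.
Round 3: Elsford vs Dunmore — 11–4, Elsford advances.
Elsford survives the agenda.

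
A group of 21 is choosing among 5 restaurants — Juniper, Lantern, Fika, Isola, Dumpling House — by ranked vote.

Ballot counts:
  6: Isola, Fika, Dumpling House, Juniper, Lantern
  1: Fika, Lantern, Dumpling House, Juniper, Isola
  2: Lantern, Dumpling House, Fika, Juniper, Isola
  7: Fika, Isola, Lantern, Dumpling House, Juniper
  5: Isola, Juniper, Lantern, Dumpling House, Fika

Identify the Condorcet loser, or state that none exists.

none

Head-to-head results (21 friends):
Juniper vs Lantern: Juniper preferred on 6+5 = 11 ballots; Juniper wins 11–10.
Juniper vs Fika: 5 to 16, Fika.
Juniper–Isola: Isola 18–3.
Juniper vs Dumpling House: Dumpling House wins 16–5.
Lantern vs Fika: Lantern is ranked higher on 2+5 = 7 ballots, Fika on 14. Fika wins 14–7.
Lantern vs Isola: Lantern preferred on 1+2 = 3 ballots; Isola wins 18–3.
Lantern vs Dumpling House: 15 to 6, Lantern.
Fika vs Isola: Fika preferred on 1+2+7 = 10 ballots; Isola wins 11–10.
Fika vs Dumpling House: Fika is ranked higher on 6+1+7 = 14 ballots, Dumpling House on 7. Fika wins 14–7.
Isola vs Dumpling House: Isola is ranked higher on 6+7+5 = 18 ballots, Dumpling House on 3. Isola wins 18–3.
No restaurant is winless: Juniper beats Lantern; Lantern beats Dumpling House; Fika beats Juniper; Isola beats Juniper; Dumpling House beats Juniper. There is no Condorcet loser.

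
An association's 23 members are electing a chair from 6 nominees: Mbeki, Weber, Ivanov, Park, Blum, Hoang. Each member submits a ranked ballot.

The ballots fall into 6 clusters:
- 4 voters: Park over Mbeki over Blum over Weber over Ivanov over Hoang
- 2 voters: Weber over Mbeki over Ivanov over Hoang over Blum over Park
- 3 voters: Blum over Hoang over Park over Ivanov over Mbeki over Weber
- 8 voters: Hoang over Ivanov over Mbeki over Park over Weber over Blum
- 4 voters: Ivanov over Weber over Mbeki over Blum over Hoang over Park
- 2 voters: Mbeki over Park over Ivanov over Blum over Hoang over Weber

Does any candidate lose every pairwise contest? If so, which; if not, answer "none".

none

Pairwise majorities:
Mbeki–Weber: Mbeki 17–6.
Mbeki–Ivanov: Ivanov 15–8.
Mbeki–Park: Mbeki 16–7.
Mbeki–Blum: Mbeki 20–3.
Mbeki–Hoang: Mbeki 12–11.
Weber vs Ivanov: Weber preferred on 4+2 = 6 ballots; Ivanov wins 17–6.
Weber vs Park: Park wins 17–6.
Weber vs Blum: Weber preferred on 2+8+4 = 14 ballots; Weber wins 14–9.
Weber vs Hoang: Hoang, 13–10.
Ivanov vs Park: Ivanov wins 14–9.
Ivanov vs Blum: Ivanov is ranked higher on 2+8+4+2 = 16 ballots, Blum on 7. Ivanov wins 16–7.
Ivanov vs Hoang: Ivanov wins 12–11.
Park vs Blum: Park is ranked higher on 4+8+2 = 14 ballots, Blum on 9. Park wins 14–9.
Park vs Hoang: Park preferred on 4+2 = 6 ballots; Hoang wins 17–6.
Blum vs Hoang: Blum is ranked higher on 4+3+4+2 = 13 ballots, Hoang on 10. Blum wins 13–10.
No candidate is winless: Mbeki beats Weber; Weber beats Blum; Ivanov beats Mbeki; Park beats Weber; Blum beats Hoang; Hoang beats Weber. There is no Condorcet loser.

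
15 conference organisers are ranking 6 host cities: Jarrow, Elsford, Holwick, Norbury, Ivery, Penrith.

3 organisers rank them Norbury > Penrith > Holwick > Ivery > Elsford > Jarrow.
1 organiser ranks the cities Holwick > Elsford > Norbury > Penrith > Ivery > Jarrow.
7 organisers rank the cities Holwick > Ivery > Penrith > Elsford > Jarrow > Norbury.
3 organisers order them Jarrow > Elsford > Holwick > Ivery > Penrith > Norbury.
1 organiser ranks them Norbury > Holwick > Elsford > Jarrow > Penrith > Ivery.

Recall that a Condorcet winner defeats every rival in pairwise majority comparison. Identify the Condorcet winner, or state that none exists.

Check each pair by majority over 15 ballots:
Jarrow vs Elsford: Elsford wins 12–3.
Jarrow vs Holwick: Holwick, 12–3.
Jarrow–Norbury: Jarrow 10–5.
Jarrow–Ivery: Ivery 11–4.
Jarrow vs Penrith: Penrith wins 11–4.
Elsford vs Holwick: Holwick, 12–3.
Elsford vs Norbury: Elsford wins 11–4.
Elsford–Ivery: Ivery 10–5.
Elsford vs Penrith: Penrith wins 10–5.
Holwick vs Norbury: Holwick wins 11–4.
Holwick–Ivery: Holwick 15–0.
Holwick vs Penrith: Holwick, 12–3.
Norbury vs Ivery: Ivery wins 10–5.
Norbury vs Penrith: Penrith, 10–5.
Ivery vs Penrith: Ivery wins 10–5.
Only Holwick has no losses; Holwick is the Condorcet winner.

Holwick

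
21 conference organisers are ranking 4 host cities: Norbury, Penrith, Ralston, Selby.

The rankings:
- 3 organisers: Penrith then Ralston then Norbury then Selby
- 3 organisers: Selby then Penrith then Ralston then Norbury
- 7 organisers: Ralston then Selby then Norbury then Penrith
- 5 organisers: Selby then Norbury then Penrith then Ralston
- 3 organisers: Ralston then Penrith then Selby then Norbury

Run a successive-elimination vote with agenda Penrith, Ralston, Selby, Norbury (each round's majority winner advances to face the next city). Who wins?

Round 1: Penrith vs Ralston — 11–10, Penrith advances.
Round 2: Penrith vs Selby — 6–15, Selby advances.
Round 3: Selby vs Norbury — 18–3, Selby advances.
Selby survives the agenda.

Selby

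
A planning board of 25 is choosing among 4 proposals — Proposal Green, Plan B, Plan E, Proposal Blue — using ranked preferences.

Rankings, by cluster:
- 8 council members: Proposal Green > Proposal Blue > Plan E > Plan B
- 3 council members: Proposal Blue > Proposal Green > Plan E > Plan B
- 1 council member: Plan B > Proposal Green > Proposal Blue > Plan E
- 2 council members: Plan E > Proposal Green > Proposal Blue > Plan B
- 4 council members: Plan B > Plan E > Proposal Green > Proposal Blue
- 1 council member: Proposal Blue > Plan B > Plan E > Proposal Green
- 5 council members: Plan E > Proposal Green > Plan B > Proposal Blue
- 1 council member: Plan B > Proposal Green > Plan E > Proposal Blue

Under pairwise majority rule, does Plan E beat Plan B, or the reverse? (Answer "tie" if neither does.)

Plan E

Ballots ranking Plan E above Plan B: 8 + 3 + 2 + 5 = 18.
Ballots ranking Plan B above Plan E: 25 − 18 = 7.
Plan E wins the head-to-head 18–7.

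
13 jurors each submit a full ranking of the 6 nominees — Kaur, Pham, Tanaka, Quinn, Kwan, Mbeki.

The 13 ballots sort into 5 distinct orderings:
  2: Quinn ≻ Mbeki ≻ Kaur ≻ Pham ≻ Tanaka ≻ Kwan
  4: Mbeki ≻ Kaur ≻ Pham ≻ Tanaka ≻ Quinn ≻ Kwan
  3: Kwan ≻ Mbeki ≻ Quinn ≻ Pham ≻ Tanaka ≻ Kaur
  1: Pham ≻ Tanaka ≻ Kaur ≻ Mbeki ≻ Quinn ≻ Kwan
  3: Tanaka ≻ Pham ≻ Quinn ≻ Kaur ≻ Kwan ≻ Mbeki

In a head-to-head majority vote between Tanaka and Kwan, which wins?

Ballots ranking Tanaka above Kwan: 2 + 4 + 1 + 3 = 10.
Ballots ranking Kwan above Tanaka: 13 − 10 = 3.
Tanaka wins the head-to-head 10–3.

Tanaka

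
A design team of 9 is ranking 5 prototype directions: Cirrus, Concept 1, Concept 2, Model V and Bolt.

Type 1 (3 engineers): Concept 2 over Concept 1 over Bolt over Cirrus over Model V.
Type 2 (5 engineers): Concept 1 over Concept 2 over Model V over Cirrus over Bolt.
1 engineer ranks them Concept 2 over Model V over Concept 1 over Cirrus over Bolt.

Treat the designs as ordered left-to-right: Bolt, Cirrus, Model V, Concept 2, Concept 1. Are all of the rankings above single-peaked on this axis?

no

Axis positions: Bolt=1, Cirrus=2, Model V=3, Concept 2=4, Concept 1=5.
Type 1: ranking walks positions 4-5-1-2-3; Bolt is ranked above Model V even though Model V lies between Bolt and the peak Concept 2 on the axis — preferences dip and rise again. Not single-peaked.
Type 2 (peak Concept 1 at position 5): ranking walks positions 5-4-3-2-1, expanding outward from the peak — single-peaked.
Type 3 (peak Concept 2 at position 4): ranking walks positions 4-3-5-2-1, expanding outward from the peak — single-peaked.
Type 1 violates single-peakedness, so the profile is not single-peaked on this axis.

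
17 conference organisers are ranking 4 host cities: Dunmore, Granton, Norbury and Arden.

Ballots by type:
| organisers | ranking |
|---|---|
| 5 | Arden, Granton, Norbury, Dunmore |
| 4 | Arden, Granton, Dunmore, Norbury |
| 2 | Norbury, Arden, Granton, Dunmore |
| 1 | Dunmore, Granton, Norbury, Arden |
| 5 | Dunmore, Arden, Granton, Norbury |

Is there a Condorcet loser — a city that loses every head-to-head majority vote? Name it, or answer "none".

Pairwise majorities:
Dunmore vs Granton: Dunmore preferred on 1+5 = 6 ballots; Granton wins 11–6.
Dunmore vs Norbury: Dunmore wins 10–7.
Dunmore vs Arden: 6 to 11, Arden.
Granton vs Norbury: Granton preferred on 5+4+1+5 = 15 ballots; Granton wins 15–2.
Granton vs Arden: Granton is ranked higher on 1 ballot, Arden on 16. Arden wins 16–1.
Norbury–Arden: Arden 14–3.
Only Norbury has no wins; Norbury is the Condorcet loser.

Norbury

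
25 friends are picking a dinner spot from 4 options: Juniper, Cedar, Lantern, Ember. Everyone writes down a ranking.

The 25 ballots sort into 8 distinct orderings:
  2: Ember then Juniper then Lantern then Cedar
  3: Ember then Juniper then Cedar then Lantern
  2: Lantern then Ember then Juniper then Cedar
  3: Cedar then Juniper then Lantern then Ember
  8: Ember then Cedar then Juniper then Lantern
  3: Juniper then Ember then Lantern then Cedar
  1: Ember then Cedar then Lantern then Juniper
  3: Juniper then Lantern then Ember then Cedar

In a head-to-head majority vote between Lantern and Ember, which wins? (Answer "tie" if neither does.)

Ballots ranking Lantern above Ember: 2 + 3 + 3 = 8.
Ballots ranking Ember above Lantern: 25 − 8 = 17.
Ember wins the head-to-head 17–8.

Ember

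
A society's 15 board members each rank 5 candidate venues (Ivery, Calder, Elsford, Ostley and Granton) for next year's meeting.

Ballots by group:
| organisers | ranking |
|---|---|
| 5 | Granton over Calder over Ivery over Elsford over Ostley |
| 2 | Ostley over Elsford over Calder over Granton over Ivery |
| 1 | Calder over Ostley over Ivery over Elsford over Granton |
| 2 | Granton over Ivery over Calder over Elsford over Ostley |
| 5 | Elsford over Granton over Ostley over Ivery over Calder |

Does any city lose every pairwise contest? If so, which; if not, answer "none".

none

Head-to-head results (15 organisers):
Ivery vs Calder: Calder, 8–7.
Ivery vs Elsford: 5+1+2 = 8 for Ivery, 7 for Elsford — Ivery by 8–7.
Ivery vs Ostley: Ostley wins 8–7.
Ivery vs Granton: Ivery is ranked higher on 1 ballot, Granton on 14. Granton wins 14–1.
Calder vs Elsford: Calder, 8–7.
Calder vs Ostley: Calder preferred on 5+1+2 = 8 ballots; Calder wins 8–7.
Calder vs Granton: 2+1 = 3 for Calder, 12 for Granton — Granton by 12–3.
Elsford–Ostley: Elsford 12–3.
Elsford vs Granton: Elsford wins 8–7.
Ostley vs Granton: Granton wins 12–3.
No city is winless: Ivery beats Elsford; Calder beats Ivery; Elsford beats Ostley; Ostley beats Ivery; Granton beats Ivery. There is no Condorcet loser.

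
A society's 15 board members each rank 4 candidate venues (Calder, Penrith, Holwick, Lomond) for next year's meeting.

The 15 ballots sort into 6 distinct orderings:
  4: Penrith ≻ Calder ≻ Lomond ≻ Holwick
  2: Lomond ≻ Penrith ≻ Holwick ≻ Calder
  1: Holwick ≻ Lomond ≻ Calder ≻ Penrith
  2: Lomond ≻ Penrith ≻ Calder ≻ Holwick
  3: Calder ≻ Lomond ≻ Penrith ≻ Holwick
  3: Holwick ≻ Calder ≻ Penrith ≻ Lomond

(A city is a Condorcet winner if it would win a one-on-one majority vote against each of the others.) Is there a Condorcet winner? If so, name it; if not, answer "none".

Head-to-head results (15 organisers):
Calder vs Penrith: Calder is ranked higher on 1+3+3 = 7 ballots, Penrith on 8. Penrith wins 8–7.
Calder vs Holwick: 9 to 6, Calder.
Calder vs Lomond: Calder preferred on 4+3+3 = 10 ballots; Calder wins 10–5.
Penrith vs Holwick: Penrith is ranked higher on 4+2+2+3 = 11 ballots, Holwick on 4. Penrith wins 11–4.
Penrith vs Lomond: 4+3 = 7 for Penrith, 8 for Lomond — Lomond by 8–7.
Holwick vs Lomond: Holwick preferred on 1+3 = 4 ballots; Lomond wins 11–4.
Every city loses at least once (Calder loses to Penrith; Penrith loses to Lomond; Holwick loses to Calder; Lomond loses to Calder). The majority relation contains the cycle Calder > Lomond > Penrith > Calder, so there is no Condorcet winner.

none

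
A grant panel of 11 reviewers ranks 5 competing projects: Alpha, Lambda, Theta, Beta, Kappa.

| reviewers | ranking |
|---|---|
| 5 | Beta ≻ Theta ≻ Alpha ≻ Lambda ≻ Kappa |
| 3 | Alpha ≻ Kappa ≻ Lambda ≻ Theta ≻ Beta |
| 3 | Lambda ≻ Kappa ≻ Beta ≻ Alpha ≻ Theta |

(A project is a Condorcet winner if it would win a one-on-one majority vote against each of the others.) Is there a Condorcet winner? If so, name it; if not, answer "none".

none

Pairwise majorities:
Alpha vs Lambda: 8 to 3, Alpha.
Alpha vs Theta: 6 to 5, Alpha.
Alpha vs Beta: Alpha is ranked higher on 3 ballots, Beta on 8. Beta wins 8–3.
Alpha vs Kappa: Alpha preferred on 5+3 = 8 ballots; Alpha wins 8–3.
Lambda vs Theta: Lambda preferred on 3+3 = 6 ballots; Lambda wins 6–5.
Lambda vs Beta: 3+3 = 6 for Lambda, 5 for Beta — Lambda by 6–5.
Lambda vs Kappa: 5+3 = 8 for Lambda, 3 for Kappa — Lambda by 8–3.
Theta vs Beta: 3 to 8, Beta.
Theta vs Kappa: 5 to 6, Kappa.
Beta vs Kappa: 5 to 6, Kappa.
Each project drops at least one matchup (Alpha loses to Beta; Lambda loses to Alpha; Theta loses to Alpha; Beta loses to Lambda; Kappa loses to Alpha); the cycle Alpha beats Lambda beats Beta beats Alpha rules out a Condorcet winner.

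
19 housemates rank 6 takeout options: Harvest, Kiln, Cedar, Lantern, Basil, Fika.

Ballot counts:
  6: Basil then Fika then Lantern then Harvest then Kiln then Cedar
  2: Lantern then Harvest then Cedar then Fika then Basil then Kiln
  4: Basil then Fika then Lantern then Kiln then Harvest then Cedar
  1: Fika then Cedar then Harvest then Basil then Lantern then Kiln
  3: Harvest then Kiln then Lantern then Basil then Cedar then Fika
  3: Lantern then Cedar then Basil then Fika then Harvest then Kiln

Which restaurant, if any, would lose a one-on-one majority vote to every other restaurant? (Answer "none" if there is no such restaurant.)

Pairwise majorities:
Harvest vs Kiln: Harvest is ranked higher on 6+2+1+3+3 = 15 ballots, Kiln on 4. Harvest wins 15–4.
Harvest–Cedar: Harvest 15–4.
Harvest vs Lantern: 1+3 = 4 for Harvest, 15 for Lantern — Lantern by 15–4.
Harvest vs Basil: Harvest is ranked higher on 2+1+3 = 6 ballots, Basil on 13. Basil wins 13–6.
Harvest vs Fika: Fika, 14–5.
Kiln vs Cedar: 13 to 6, Kiln.
Kiln vs Lantern: Kiln preferred on 3 ballots; Lantern wins 16–3.
Kiln vs Basil: Basil wins 16–3.
Kiln vs Fika: Fika wins 16–3.
Cedar vs Lantern: 1 to 18, Lantern.
Cedar vs Basil: 6 to 13, Basil.
Cedar vs Fika: Fika wins 11–8.
Lantern vs Basil: Basil, 11–8.
Lantern vs Fika: 2+3+3 = 8 for Lantern, 11 for Fika — Fika by 11–8.
Basil vs Fika: Basil preferred on 6+4+3+3 = 16 ballots; Basil wins 16–3.
Cedar loses to every other restaurant — it is the Condorcet loser.

Cedar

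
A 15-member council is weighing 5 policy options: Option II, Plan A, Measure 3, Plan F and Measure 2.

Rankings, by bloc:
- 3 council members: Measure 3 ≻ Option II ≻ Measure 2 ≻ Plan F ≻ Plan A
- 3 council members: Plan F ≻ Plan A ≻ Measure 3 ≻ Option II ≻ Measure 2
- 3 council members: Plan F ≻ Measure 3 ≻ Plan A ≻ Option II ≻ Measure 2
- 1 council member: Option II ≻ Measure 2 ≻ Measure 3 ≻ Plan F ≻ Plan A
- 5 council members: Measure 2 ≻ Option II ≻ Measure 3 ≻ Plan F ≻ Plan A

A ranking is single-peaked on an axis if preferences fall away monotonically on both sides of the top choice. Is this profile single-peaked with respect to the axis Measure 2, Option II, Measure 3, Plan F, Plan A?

Axis positions: Measure 2=1, Option II=2, Measure 3=3, Plan F=4, Plan A=5.
Bloc 1 (peak Measure 3 at position 3): ranking walks positions 3-2-1-4-5, expanding outward from the peak — single-peaked.
Bloc 2 (peak Plan F at position 4): ranking walks positions 4-5-3-2-1, expanding outward from the peak — single-peaked.
Bloc 3 (peak Plan F at position 4): ranking walks positions 4-3-5-2-1, expanding outward from the peak — single-peaked.
Bloc 4 (peak Option II at position 2): ranking walks positions 2-1-3-4-5, expanding outward from the peak — single-peaked.
Bloc 5 (peak Measure 2 at position 1): ranking walks positions 1-2-3-4-5, expanding outward from the peak — single-peaked.
Every ranking is single-peaked on this axis.

yes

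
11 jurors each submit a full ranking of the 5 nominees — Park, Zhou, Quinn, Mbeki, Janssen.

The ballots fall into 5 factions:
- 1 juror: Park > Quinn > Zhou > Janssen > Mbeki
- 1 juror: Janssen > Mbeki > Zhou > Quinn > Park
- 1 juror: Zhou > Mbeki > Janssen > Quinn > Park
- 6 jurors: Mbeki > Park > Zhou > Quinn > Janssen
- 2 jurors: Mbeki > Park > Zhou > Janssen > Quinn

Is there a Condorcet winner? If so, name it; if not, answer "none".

Check each pair by majority over 11 ballots:
Park vs Zhou: Park, 9–2.
Park vs Quinn: Park, 9–2.
Park vs Mbeki: Mbeki wins 10–1.
Park–Janssen: Park 9–2.
Zhou vs Quinn: Zhou wins 10–1.
Zhou vs Mbeki: Mbeki, 9–2.
Zhou vs Janssen: Zhou, 10–1.
Quinn–Mbeki: Mbeki 10–1.
Quinn vs Janssen: Quinn wins 7–4.
Mbeki vs Janssen: Mbeki, 9–2.
Mbeki beats each of Park, Zhou, Quinn, Janssen — Mbeki is the Condorcet winner.

Mbeki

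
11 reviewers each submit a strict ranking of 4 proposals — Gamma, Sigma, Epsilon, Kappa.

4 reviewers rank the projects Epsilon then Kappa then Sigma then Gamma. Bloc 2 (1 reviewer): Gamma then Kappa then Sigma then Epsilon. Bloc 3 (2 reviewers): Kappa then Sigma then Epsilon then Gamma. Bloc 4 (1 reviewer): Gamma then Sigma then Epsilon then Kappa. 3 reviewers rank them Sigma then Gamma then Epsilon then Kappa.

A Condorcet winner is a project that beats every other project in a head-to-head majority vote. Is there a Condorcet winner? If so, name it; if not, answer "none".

Head-to-head results (11 reviewers):
Gamma vs Sigma: Sigma, 9–2.
Gamma vs Epsilon: Epsilon wins 6–5.
Gamma–Kappa: Kappa 6–5.
Sigma vs Epsilon: Sigma, 7–4.
Sigma vs Kappa: Kappa, 7–4.
Epsilon vs Kappa: Epsilon, 8–3.
No project is unbeaten: Gamma loses to Sigma; Sigma loses to Kappa; Epsilon loses to Sigma; Kappa loses to Epsilon. In particular Sigma → Epsilon → Kappa → Sigma is a majority cycle — no Condorcet winner exists.

none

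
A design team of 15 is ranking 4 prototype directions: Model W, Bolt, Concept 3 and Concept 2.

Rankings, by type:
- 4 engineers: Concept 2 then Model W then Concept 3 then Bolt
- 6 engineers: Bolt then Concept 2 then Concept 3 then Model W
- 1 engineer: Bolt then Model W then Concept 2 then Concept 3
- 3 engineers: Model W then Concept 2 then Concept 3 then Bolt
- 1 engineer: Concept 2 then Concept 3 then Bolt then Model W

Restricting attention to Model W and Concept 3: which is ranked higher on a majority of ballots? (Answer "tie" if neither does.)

Ballots ranking Model W above Concept 3: 4 + 1 + 3 = 8.
Ballots ranking Concept 3 above Model W: 15 − 8 = 7.
Model W wins the head-to-head 8–7.

Model W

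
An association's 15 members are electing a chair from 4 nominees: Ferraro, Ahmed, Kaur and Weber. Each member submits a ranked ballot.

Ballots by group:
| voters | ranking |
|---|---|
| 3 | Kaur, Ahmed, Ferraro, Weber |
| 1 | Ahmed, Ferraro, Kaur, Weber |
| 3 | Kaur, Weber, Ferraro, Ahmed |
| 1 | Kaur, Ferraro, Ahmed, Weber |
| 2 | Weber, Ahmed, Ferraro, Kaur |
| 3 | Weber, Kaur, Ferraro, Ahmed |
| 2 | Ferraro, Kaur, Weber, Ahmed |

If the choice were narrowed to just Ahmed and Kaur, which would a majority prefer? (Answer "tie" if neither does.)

Kaur

Ballots ranking Ahmed above Kaur: 1 + 2 = 3.
Ballots ranking Kaur above Ahmed: 15 − 3 = 12.
Kaur wins the head-to-head 12–3.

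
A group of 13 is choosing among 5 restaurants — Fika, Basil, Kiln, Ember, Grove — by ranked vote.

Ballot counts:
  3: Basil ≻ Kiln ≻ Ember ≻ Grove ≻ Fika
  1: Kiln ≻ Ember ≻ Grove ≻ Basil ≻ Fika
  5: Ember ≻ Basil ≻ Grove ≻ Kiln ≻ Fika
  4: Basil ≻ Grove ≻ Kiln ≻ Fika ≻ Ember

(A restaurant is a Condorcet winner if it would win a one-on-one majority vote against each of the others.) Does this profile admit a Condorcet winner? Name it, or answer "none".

Basil

Pairwise majorities:
Fika vs Basil: Fika is ranked higher on 0 ballots, Basil on 13. Basil wins 13–0.
Fika vs Kiln: 0 for Fika, 13 for Kiln — Kiln by 13–0.
Fika vs Ember: Fika preferred on 4 ballots; Ember wins 9–4.
Fika vs Grove: Fika is ranked higher on 0 ballots, Grove on 13. Grove wins 13–0.
Basil vs Kiln: 12 to 1, Basil.
Basil vs Ember: 7 to 6, Basil.
Basil vs Grove: 3+5+4 = 12 for Basil, 1 for Grove — Basil by 12–1.
Kiln vs Ember: 3+1+4 = 8 for Kiln, 5 for Ember — Kiln by 8–5.
Kiln vs Grove: 3+1 = 4 for Kiln, 9 for Grove — Grove by 9–4.
Ember vs Grove: 9 to 4, Ember.
Basil beats each of Fika, Kiln, Ember, Grove — Basil is the Condorcet winner.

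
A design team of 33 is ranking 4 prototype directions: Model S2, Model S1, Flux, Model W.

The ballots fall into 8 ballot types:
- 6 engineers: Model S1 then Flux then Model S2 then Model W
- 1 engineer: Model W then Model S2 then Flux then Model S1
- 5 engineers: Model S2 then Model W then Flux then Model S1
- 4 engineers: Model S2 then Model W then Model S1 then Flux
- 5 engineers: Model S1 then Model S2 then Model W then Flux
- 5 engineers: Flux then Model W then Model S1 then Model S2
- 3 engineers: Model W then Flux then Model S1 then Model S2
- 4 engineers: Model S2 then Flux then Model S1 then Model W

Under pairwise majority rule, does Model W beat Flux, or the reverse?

Ballots ranking Model W above Flux: 1 + 5 + 4 + 5 + 3 = 18.
Ballots ranking Flux above Model W: 33 − 18 = 15.
Model W wins the head-to-head 18–15.

Model W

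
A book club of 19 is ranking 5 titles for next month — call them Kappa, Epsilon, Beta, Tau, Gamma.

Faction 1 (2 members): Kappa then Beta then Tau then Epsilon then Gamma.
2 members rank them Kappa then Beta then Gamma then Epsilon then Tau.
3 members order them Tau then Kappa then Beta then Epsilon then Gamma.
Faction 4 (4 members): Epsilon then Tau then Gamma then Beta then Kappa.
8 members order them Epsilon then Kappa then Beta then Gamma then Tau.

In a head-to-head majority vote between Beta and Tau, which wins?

Beta

Ballots ranking Beta above Tau: 2 + 2 + 8 = 12.
Ballots ranking Tau above Beta: 19 − 12 = 7.
Beta wins the head-to-head 12–7.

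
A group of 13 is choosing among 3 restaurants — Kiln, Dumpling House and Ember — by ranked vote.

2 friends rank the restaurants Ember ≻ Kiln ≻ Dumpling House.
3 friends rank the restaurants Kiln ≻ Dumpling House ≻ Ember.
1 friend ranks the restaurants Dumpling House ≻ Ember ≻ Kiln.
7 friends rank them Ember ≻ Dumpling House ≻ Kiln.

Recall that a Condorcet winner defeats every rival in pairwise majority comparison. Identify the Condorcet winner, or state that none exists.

Check each pair by majority over 13 ballots:
Kiln vs Dumpling House: Kiln preferred on 2+3 = 5 ballots; Dumpling House wins 8–5.
Kiln vs Ember: Ember, 10–3.
Dumpling House vs Ember: Ember wins 9–4.
Ember beats each of Kiln, Dumpling House — Ember is the Condorcet winner.

Ember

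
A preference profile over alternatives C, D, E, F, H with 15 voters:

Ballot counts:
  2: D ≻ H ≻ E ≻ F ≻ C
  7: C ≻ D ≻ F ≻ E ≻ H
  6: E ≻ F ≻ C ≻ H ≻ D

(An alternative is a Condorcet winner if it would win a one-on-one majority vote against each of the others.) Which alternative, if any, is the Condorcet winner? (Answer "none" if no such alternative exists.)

none

Head-to-head results (15 voters):
C vs D: 13 to 2, C.
C vs E: C preferred on 7 ballots; E wins 8–7.
C vs F: C is ranked higher on 7 ballots, F on 8. F wins 8–7.
C vs H: C is ranked higher on 7+6 = 13 ballots, H on 2. C wins 13–2.
D vs E: D preferred on 2+7 = 9 ballots; D wins 9–6.
D vs F: 2+7 = 9 for D, 6 for F — D by 9–6.
D vs H: 2+7 = 9 for D, 6 for H — D by 9–6.
E vs F: E preferred on 2+6 = 8 ballots; E wins 8–7.
E vs H: 7+6 = 13 for E, 2 for H — E by 13–2.
F vs H: F preferred on 7+6 = 13 ballots; F wins 13–2.
Each alternative drops at least one matchup (C loses to E; D loses to C; E loses to D; F loses to D; H loses to C); the cycle C beats D beats E beats C rules out a Condorcet winner.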